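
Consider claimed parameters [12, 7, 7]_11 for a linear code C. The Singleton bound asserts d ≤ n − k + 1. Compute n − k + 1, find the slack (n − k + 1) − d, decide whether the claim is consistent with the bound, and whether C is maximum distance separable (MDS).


Singleton RHS = n − k + 1 = 6, slack = -1, bound violated (no such code; not MDS).

Singleton bound: d ≤ n − k + 1.
Here n = 12, k = 7, so n − k + 1 = 6.
Given d = 7, check d ≤ 6: NO.
Slack = (n − k + 1) − d = -1.
The slack is negative: d = 7 exceeds n − k + 1 = 6 by 1, so the Singleton bound is violated and no linear [12, 7, 7]_11 code can exist. In particular it is not MDS (MDS requires d = n − k + 1 exactly).
Description: the claimed parameters are [12, 7, 7]_11; such a code would be impossible (violates the Singleton bound).


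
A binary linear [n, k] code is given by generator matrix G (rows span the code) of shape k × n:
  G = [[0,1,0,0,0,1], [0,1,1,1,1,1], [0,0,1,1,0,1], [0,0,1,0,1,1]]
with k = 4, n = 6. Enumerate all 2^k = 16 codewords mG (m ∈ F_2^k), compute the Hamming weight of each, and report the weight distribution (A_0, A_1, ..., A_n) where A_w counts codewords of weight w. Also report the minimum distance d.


Weight distribution: A_0 = 1, A_1 = 1, A_2 = 6, A_3 = 6, A_4 = 1, A_5 = 1. Minimum distance d = 1.

Enumerate all 2^4 = 16 messages m ∈ F_2^4.
For each, compute codeword c = mG in F_2^6, then tally its weight.
  m = 0000 → c = 000000, weight = 0.
  m = 1000 → c = 010001, weight = 2.
  m = 0100 → c = 011111, weight = 5.
  m = 1100 → c = 001110, weight = 3.
  m = 0010 → c = 001101, weight = 3.
  m = 1010 → c = 011100, weight = 3.
  m = 0110 → c = 010010, weight = 2.
  m = 1110 → c = 000011, weight = 2.
  m = 0001 → c = 001011, weight = 3.
  m = 1001 → c = 011010, weight = 3.
  m = 0101 → c = 010100, weight = 2.
  m = 1101 → c = 000101, weight = 2.
  m = 0011 → c = 000110, weight = 2.
  m = 1011 → c = 010111, weight = 4.
  m = 0111 → c = 011001, weight = 3.
  m = 1111 → c = 001000, weight = 1.
Tally weights:
  weight 0: 1 codewords.
  weight 1: 1 codewords.
  weight 2: 6 codewords.
  weight 3: 6 codewords.
  weight 4: 1 codewords.
  weight 5: 1 codewords.
Minimum distance d = smallest w > 0 with A_w > 0 = 1.
Sanity: Σ A_w = 16 = 2^4 = 16 ✓.


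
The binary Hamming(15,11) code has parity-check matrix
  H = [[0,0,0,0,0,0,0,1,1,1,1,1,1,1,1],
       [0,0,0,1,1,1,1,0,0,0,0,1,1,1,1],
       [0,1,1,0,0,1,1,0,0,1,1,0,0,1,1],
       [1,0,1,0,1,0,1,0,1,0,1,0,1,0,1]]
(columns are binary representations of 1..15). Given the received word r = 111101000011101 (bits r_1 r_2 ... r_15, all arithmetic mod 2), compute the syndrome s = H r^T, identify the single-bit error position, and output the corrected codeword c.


s = (0, 1, 1, 1)^T, error position = 7, corrected codeword c = 111101100011101

Compute s = H r^T mod 2 one row at a time:
  s_1 = 0 + 0 + 0 + 1 + 1 + 1 + 0 + 1 = 4 ≡ 0 (mod 2).
  s_2 = 1 + 0 + 1 + 0 + 1 + 1 + 0 + 1 = 5 ≡ 1 (mod 2).
  s_3 = 1 + 1 + 1 + 0 + 0 + 1 + 0 + 1 = 5 ≡ 1 (mod 2).
  s_4 = 1 + 1 + 0 + 0 + 0 + 1 + 1 + 1 = 5 ≡ 1 (mod 2).
s = (0, 1, 1, 1)^T — this equals column 7 of H (binary 0111), so error is at position 7.
Correct: flip bit 7 of r = 111101000011101 to get c = 111101100011101.


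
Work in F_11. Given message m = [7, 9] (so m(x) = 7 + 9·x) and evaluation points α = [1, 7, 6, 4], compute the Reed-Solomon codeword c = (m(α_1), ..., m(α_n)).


c = [5, 4, 6, 10]

Message polynomial: m(x) = 7 + 9·x (mod 11).
For each evaluation point α_i, compute m(α_i) mod 11:
  α_1 = 1: Horner steps 9 → 5, so m(1) = 5.
  α_2 = 7: Horner steps 9 → 4, so m(7) = 4.
  α_3 = 6: Horner steps 9 → 6, so m(6) = 6.
  α_4 = 4: Horner steps 9 → 10, so m(4) = 10.
Codeword c = [5, 4, 6, 10] ∈ F_11^4.


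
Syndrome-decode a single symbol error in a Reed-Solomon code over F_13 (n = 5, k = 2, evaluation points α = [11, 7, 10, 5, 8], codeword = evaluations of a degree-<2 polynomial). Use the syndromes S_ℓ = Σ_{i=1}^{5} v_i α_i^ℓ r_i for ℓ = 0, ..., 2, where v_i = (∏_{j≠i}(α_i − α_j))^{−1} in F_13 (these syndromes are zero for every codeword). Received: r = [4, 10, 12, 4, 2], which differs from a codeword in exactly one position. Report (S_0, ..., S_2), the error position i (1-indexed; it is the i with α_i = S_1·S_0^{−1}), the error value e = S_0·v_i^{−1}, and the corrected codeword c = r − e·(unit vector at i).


S = (11, 3, 2), error at position 4, error magnitude e = 4, c = [4, 10, 12, 0, 2].

Step 1: column multipliers v_i = (∏_{j≠i}(α_i − α_j))^{−1} mod 13.
  i = 1 (α = 11): (11−7)(11−10)(11−5)(11−8) = 4·1·6·3 = 72 ≡ 7, so v_1 = 7^{−1} = 2 (mod 13).
  i = 2 (α = 7): (7−11)(7−10)(7−5)(7−8) = (−4)·(−3)·2·(−1) = −24 ≡ 2, so v_2 = 2^{−1} = 7 (mod 13).
  i = 3 (α = 10): (10−11)(10−7)(10−5)(10−8) = (−1)·3·5·2 = −30 ≡ 9, so v_3 = 9^{−1} = 3 (mod 13).
  i = 4 (α = 5): (5−11)(5−7)(5−10)(5−8) = (−6)·(−2)·(−5)·(−3) = 180 ≡ 11, so v_4 = 11^{−1} = 6 (mod 13).
  i = 5 (α = 8): (8−11)(8−7)(8−10)(8−5) = (−3)·1·(−2)·3 = 18 ≡ 5, so v_5 = 5^{−1} = 8 (mod 13).
  v = [2, 7, 3, 6, 8].
Step 2: syndromes of r = [4, 10, 12, 4, 2] (all sums mod 13).
  S_0 = Σ v_i r_i = 2·4 + 7·10 + 3·12 + 6·4 + 8·2 = 154 ≡ 11.
  S_1 = Σ v_i α_i r_i = 2·11·4 + 7·7·10 + 3·10·12 + 6·5·4 + 8·8·2 = 1186 ≡ 3.
  α_i^2 mod 13 = [4, 10, 9, 12, 12].
  S_2 = Σ v_i α_i^2 r_i = 2·4·4 + 7·10·10 + 3·9·12 + 6·12·4 + 8·12·2 = 1536 ≡ 2.
  S = (11, 3, 2) ≠ 0, so r is not a codeword (an error is present).
Step 3: locate the error. For a single error e at position i, S_ℓ = v_i·e·α_i^ℓ, so α_err = S_1/S_0.
  S_0^{−1} = 11^{−1} = 6 (mod 13), so α_err = 3·6 = 18 ≡ 5 = α_4. Error position i = 4.
  Consistency check: S_2/S_1 = 2·9 = 18 ≡ 5 = α_err ✓ (single-error assumption holds).
Step 4: error magnitude e = S_0/v_4 = S_0·∏_{j≠4}(α_4 − α_j) = 11·11 = 121 ≡ 4 (mod 13).
Step 5: correct position 4: c_4 = r_4 − e = 4 − 4 ≡ 0 (mod 13). Hence c = [4, 10, 12, 0, 2].
  Check: interpolating c through the α_i gives m(x) = 1 + 5·x (degree < 2) with m(α_i) = c_i for every i, so c is indeed a codeword.


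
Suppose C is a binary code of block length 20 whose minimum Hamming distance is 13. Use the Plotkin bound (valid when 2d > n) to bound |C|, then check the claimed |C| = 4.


Plotkin bound M ≤ 4; given |C| = 4 ≤ bound (satisfied).

Check applicability: 2d = 26, n = 20.
2d − n = 6 > 0, so Plotkin applies.
Compute d/(2d−n) = 13/6 ≈ 2.1667.
⌊d/(2d−n)⌋ = 2.
Plotkin bound: M ≤ 2·2 = 4.
Given |C| = 4, check: satisfied.
This |C| is at the Plotkin bound.


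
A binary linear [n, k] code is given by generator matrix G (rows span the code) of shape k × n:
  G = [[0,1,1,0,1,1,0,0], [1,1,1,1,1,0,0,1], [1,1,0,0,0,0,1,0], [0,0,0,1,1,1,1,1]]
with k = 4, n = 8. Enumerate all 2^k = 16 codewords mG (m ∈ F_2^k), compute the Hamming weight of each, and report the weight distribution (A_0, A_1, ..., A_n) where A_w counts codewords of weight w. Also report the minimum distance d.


Weight distribution: A_0 = 1, A_2 = 2, A_3 = 2, A_4 = 3, A_5 = 6, A_6 = 2. Minimum distance d = 2.

Enumerate all 2^4 = 16 messages m ∈ F_2^4.
For each, compute codeword c = mG in F_2^8, then tally its weight.
  m = 0000 → c = 00000000, weight = 0.
  m = 1000 → c = 01101100, weight = 4.
  m = 0100 → c = 11111001, weight = 6.
  m = 1100 → c = 10010101, weight = 4.
  m = 0010 → c = 11000010, weight = 3.
  m = 1010 → c = 10101110, weight = 5.
  m = 0110 → c = 00111011, weight = 5.
  m = 1110 → c = 01010111, weight = 5.
  m = 0001 → c = 00011111, weight = 5.
  m = 1001 → c = 01110011, weight = 5.
  m = 0101 → c = 11100110, weight = 5.
  m = 1101 → c = 10001010, weight = 3.
  m = 0011 → c = 11011101, weight = 6.
  m = 1011 → c = 10110001, weight = 4.
  m = 0111 → c = 00100100, weight = 2.
  m = 1111 → c = 01001000, weight = 2.
Tally weights:
  weight 0: 1 codewords.
  weight 2: 2 codewords.
  weight 3: 2 codewords.
  weight 4: 3 codewords.
  weight 5: 6 codewords.
  weight 6: 2 codewords.
Minimum distance d = smallest w > 0 with A_w > 0 = 2.
Sanity: Σ A_w = 16 = 2^4 = 16 ✓.


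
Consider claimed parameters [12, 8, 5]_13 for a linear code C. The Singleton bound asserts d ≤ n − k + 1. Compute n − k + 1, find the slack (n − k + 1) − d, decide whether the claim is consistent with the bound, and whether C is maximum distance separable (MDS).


Singleton RHS = n − k + 1 = 5, slack = 0, bound satisfied, MDS.

Singleton bound: d ≤ n − k + 1.
Here n = 12, k = 8, so n − k + 1 = 5.
Given d = 5, check d ≤ 5: YES.
Slack = (n − k + 1) − d = 0.
The code is MDS (slack = 0).
Description: the claimed parameters are [12, 8, 5]_13; such a code would be MDS (meets Singleton bound).


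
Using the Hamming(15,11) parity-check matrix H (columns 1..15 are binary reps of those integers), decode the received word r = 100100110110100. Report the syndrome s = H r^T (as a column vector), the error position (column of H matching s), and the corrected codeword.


s = (0, 1, 1, 0)^T, error position = 6, corrected codeword c = 100101110110100

Compute s = H r^T mod 2 one row at a time:
  s_1 = 1 + 0 + 1 + 1 + 0 + 1 + 0 + 0 = 4 ≡ 0 (mod 2).
  s_2 = 1 + 0 + 0 + 1 + 0 + 1 + 0 + 0 = 3 ≡ 1 (mod 2).
  s_3 = 0 + 0 + 0 + 1 + 1 + 1 + 0 + 0 = 3 ≡ 1 (mod 2).
  s_4 = 1 + 0 + 0 + 1 + 0 + 1 + 1 + 0 = 4 ≡ 0 (mod 2).
s = (0, 1, 1, 0)^T — this equals column 6 of H (binary 0110), so error is at position 6.
Correct: flip bit 6 of r = 100100110110100 to get c = 100101110110100.


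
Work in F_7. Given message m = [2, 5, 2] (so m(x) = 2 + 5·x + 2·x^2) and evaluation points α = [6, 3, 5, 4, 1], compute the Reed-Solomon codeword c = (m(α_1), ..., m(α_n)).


c = [6, 0, 0, 5, 2]

Message polynomial: m(x) = 2 + 5·x + 2·x^2 (mod 7).
For each evaluation point α_i, compute m(α_i) mod 7:
  α_1 = 6: Horner steps 2 → 3 → 6, so m(6) = 6.
  α_2 = 3: Horner steps 2 → 4 → 0, so m(3) = 0.
  α_3 = 5: Horner steps 2 → 1 → 0, so m(5) = 0.
  α_4 = 4: Horner steps 2 → 6 → 5, so m(4) = 5.
  α_5 = 1: Horner steps 2 → 0 → 2, so m(1) = 2.
Codeword c = [6, 0, 0, 5, 2] ∈ F_7^5.


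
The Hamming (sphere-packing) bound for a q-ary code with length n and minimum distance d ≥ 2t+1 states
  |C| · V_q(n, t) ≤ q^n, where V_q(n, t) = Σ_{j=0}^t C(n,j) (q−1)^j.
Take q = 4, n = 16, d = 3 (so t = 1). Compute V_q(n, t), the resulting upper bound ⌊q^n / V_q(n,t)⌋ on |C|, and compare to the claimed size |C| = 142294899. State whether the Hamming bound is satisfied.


V_q(n, t) = 49, q^n = 4294967296, Hamming bound = 87652393, |C| = 142294899 > bound (violated).

Step 1: Compute V_q(n, t) = Σ_{j=0}^1 C(n, j) (q−1)^j.
  j = 0: C(16,0)·(3)^0 = 1·1 = 1.
  j = 1: C(16,1)·(3)^1 = 16·3 = 48.
  V_q(n, t) = 1 + 48 = 49.
Step 2: q^n = 4^16 = 4294967296.
Step 3: Hamming bound ⌊q^n / V_q(n,t)⌋ = ⌊4294967296/49⌋ = 87652393.
Step 4: Compare |C| = 142294899 to 87652393: violated.
The claimed |C| lies above the Hamming bound, so no 4-ary code of length 16 with d ≥ 3 can have 142294899 codewords.


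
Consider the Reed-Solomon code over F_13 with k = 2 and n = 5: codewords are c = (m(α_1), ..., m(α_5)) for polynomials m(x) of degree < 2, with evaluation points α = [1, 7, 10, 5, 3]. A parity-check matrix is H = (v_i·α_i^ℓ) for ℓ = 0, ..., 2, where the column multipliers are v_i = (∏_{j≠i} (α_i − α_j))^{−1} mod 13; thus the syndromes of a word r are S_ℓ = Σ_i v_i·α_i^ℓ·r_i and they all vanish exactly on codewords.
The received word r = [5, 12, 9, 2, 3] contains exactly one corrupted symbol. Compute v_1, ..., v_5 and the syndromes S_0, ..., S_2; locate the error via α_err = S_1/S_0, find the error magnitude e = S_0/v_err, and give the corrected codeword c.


S = (7, 9, 6), error at position 4, error magnitude e = 1, c = [5, 12, 9, 1, 3].

Step 1: column multipliers v_i = (∏_{j≠i}(α_i − α_j))^{−1} mod 13.
  i = 1 (α = 1): (1−7)(1−10)(1−5)(1−3) = (−6)·(−9)·(−4)·(−2) = 432 ≡ 3, so v_1 = 3^{−1} = 9 (mod 13).
  i = 2 (α = 7): (7−1)(7−10)(7−5)(7−3) = 6·(−3)·2·4 = −144 ≡ 12, so v_2 = 12^{−1} = 12 (mod 13).
  i = 3 (α = 10): (10−1)(10−7)(10−5)(10−3) = 9·3·5·7 = 945 ≡ 9, so v_3 = 9^{−1} = 3 (mod 13).
  i = 4 (α = 5): (5−1)(5−7)(5−10)(5−3) = 4·(−2)·(−5)·2 = 80 ≡ 2, so v_4 = 2^{−1} = 7 (mod 13).
  i = 5 (α = 3): (3−1)(3−7)(3−10)(3−5) = 2·(−4)·(−7)·(−2) = −112 ≡ 5, so v_5 = 5^{−1} = 8 (mod 13).
  v = [9, 12, 3, 7, 8].
Step 2: syndromes of r = [5, 12, 9, 2, 3] (all sums mod 13).
  S_0 = Σ v_i r_i = 9·5 + 12·12 + 3·9 + 7·2 + 8·3 = 254 ≡ 7.
  S_1 = Σ v_i α_i r_i = 9·1·5 + 12·7·12 + 3·10·9 + 7·5·2 + 8·3·3 = 1465 ≡ 9.
  α_i^2 mod 13 = [1, 10, 9, 12, 9].
  S_2 = Σ v_i α_i^2 r_i = 9·1·5 + 12·10·12 + 3·9·9 + 7·12·2 + 8·9·3 = 2112 ≡ 6.
  S = (7, 9, 6) ≠ 0, so r is not a codeword (an error is present).
Step 3: locate the error. For a single error e at position i, S_ℓ = v_i·e·α_i^ℓ, so α_err = S_1/S_0.
  S_0^{−1} = 7^{−1} = 2 (mod 13), so α_err = 9·2 = 18 ≡ 5 = α_4. Error position i = 4.
  Consistency check: S_2/S_1 = 6·3 = 18 ≡ 5 = α_err ✓ (single-error assumption holds).
Step 4: error magnitude e = S_0/v_4 = S_0·∏_{j≠4}(α_4 − α_j) = 7·2 = 14 ≡ 1 (mod 13).
Step 5: correct position 4: c_4 = r_4 − e = 2 − 1 ≡ 1 (mod 13). Hence c = [5, 12, 9, 1, 3].
  Check: interpolating c through the α_i gives m(x) = 6 + 12·x (degree < 2) with m(α_i) = c_i for every i, so c is indeed a codeword.


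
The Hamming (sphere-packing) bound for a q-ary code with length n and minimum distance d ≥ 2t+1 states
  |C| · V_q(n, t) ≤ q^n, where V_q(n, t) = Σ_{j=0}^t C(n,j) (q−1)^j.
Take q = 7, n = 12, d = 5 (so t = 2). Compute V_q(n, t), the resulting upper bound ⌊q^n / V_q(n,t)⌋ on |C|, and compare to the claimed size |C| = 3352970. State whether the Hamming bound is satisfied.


V_q(n, t) = 2449, q^n = 13841287201, Hamming bound = 5651811, |C| = 3352970 ≤ bound (satisfied).

Step 1: Compute V_q(n, t) = Σ_{j=0}^2 C(n, j) (q−1)^j.
  j = 0: C(12,0)·(6)^0 = 1·1 = 1.
  j = 1: C(12,1)·(6)^1 = 12·6 = 72.
  j = 2: C(12,2)·(6)^2 = 66·36 = 2376.
  V_q(n, t) = 1 + 72 + 2376 = 2449.
Step 2: q^n = 7^12 = 13841287201.
Step 3: Hamming bound ⌊q^n / V_q(n,t)⌋ = ⌊13841287201/2449⌋ = 5651811.
Step 4: Compare |C| = 3352970 to 5651811: satisfied.
The claimed |C| lies below the Hamming bound.


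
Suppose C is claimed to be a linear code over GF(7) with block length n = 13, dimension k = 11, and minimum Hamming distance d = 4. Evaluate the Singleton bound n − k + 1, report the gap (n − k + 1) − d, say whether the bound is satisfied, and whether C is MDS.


Singleton RHS = n − k + 1 = 3, slack = -1, bound violated (no such code; not MDS).

Singleton bound: d ≤ n − k + 1.
Here n = 13, k = 11, so n − k + 1 = 3.
Given d = 4, check d ≤ 3: NO.
Slack = (n − k + 1) − d = -1.
The slack is negative: d = 4 exceeds n − k + 1 = 3 by 1, so the Singleton bound is violated and no linear [13, 11, 4]_7 code can exist. In particular it is not MDS (MDS requires d = n − k + 1 exactly).
Description: the claimed parameters are [13, 11, 4]_7; such a code would be impossible (violates the Singleton bound).


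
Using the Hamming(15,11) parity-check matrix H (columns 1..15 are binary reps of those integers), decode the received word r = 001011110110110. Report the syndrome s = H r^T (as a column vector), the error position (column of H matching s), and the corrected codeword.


s = (1, 1, 0, 1)^T, error position = 13, corrected codeword c = 001011110110010

Compute s = H r^T mod 2 one row at a time:
  s_1 = 1 + 0 + 1 + 1 + 0 + 1 + 1 + 0 = 5 ≡ 1 (mod 2).
  s_2 = 0 + 1 + 1 + 1 + 0 + 1 + 1 + 0 = 5 ≡ 1 (mod 2).
  s_3 = 0 + 1 + 1 + 1 + 1 + 1 + 1 + 0 = 6 ≡ 0 (mod 2).
  s_4 = 0 + 1 + 1 + 1 + 0 + 1 + 1 + 0 = 5 ≡ 1 (mod 2).
s = (1, 1, 0, 1)^T — this equals column 13 of H (binary 1101), so error is at position 13.
Correct: flip bit 13 of r = 001011110110110 to get c = 001011110110010.


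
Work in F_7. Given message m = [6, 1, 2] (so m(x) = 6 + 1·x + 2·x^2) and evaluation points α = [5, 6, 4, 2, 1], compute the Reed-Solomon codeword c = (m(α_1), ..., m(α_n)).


c = [5, 0, 0, 2, 2]

Message polynomial: m(x) = 6 + 1·x + 2·x^2 (mod 7).
For each evaluation point α_i, compute m(α_i) mod 7:
  α_1 = 5: Horner steps 2 → 4 → 5, so m(5) = 5.
  α_2 = 6: Horner steps 2 → 6 → 0, so m(6) = 0.
  α_3 = 4: Horner steps 2 → 2 → 0, so m(4) = 0.
  α_4 = 2: Horner steps 2 → 5 → 2, so m(2) = 2.
  α_5 = 1: Horner steps 2 → 3 → 2, so m(1) = 2.
Codeword c = [5, 0, 0, 2, 2] ∈ F_7^5.


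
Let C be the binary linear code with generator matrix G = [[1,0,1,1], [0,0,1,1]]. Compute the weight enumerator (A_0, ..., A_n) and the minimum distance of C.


Weight distribution: A_0 = 1, A_1 = 1, A_2 = 1, A_3 = 1. Minimum distance d = 1.

Enumerate all 2^2 = 4 messages m ∈ F_2^2.
For each, compute codeword c = mG in F_2^4, then tally its weight.
  m = 00 → c = 0000, weight = 0.
  m = 10 → c = 1011, weight = 3.
  m = 01 → c = 0011, weight = 2.
  m = 11 → c = 1000, weight = 1.
Tally weights:
  weight 0: 1 codewords.
  weight 1: 1 codewords.
  weight 2: 1 codewords.
  weight 3: 1 codewords.
Minimum distance d = smallest w > 0 with A_w > 0 = 1.
Sanity: Σ A_w = 4 = 2^2 = 4 ✓.


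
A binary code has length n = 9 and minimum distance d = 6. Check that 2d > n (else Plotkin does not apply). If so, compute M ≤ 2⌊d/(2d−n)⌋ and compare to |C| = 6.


Plotkin bound M ≤ 4; given |C| = 6 > bound (violated).

Check applicability: 2d = 12, n = 9.
2d − n = 3 > 0, so Plotkin applies.
Compute d/(2d−n) = 6/3 ≈ 2.0000.
⌊d/(2d−n)⌋ = 2.
Plotkin bound: M ≤ 2·2 = 4.
Given |C| = 6, check: VIOLATED.
This |C| is above the Plotkin bound, so no binary code with n = 9, d = 6 and 6 codewords exists.


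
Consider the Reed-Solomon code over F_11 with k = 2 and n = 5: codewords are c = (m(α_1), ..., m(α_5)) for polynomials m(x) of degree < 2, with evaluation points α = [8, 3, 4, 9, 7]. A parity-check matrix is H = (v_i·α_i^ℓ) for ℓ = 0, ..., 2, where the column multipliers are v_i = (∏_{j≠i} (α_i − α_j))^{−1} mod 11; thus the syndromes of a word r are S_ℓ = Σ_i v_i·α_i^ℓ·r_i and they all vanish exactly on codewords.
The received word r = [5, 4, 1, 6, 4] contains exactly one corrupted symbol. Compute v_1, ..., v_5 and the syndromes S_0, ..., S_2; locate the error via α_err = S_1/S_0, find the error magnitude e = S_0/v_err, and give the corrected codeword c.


S = (7, 10, 8), error at position 2, error magnitude e = 4, c = [5, 0, 1, 6, 4].

Step 1: column multipliers v_i = (∏_{j≠i}(α_i − α_j))^{−1} mod 11.
  i = 1 (α = 8): (8−3)(8−4)(8−9)(8−7) = 5·4·(−1)·1 = −20 ≡ 2, so v_1 = 2^{−1} = 6 (mod 11).
  i = 2 (α = 3): (3−8)(3−4)(3−9)(3−7) = (−5)·(−1)·(−6)·(−4) = 120 ≡ 10, so v_2 = 10^{−1} = 10 (mod 11).
  i = 3 (α = 4): (4−8)(4−3)(4−9)(4−7) = (−4)·1·(−5)·(−3) = −60 ≡ 6, so v_3 = 6^{−1} = 2 (mod 11).
  i = 4 (α = 9): (9−8)(9−3)(9−4)(9−7) = 1·6·5·2 = 60 ≡ 5, so v_4 = 5^{−1} = 9 (mod 11).
  i = 5 (α = 7): (7−8)(7−3)(7−4)(7−9) = (−1)·4·3·(−2) = 24 ≡ 2, so v_5 = 2^{−1} = 6 (mod 11).
  v = [6, 10, 2, 9, 6].
Step 2: syndromes of r = [5, 4, 1, 6, 4] (all sums mod 11).
  S_0 = Σ v_i r_i = 6·5 + 10·4 + 2·1 + 9·6 + 6·4 = 150 ≡ 7.
  S_1 = Σ v_i α_i r_i = 6·8·5 + 10·3·4 + 2·4·1 + 9·9·6 + 6·7·4 = 1022 ≡ 10.
  α_i^2 mod 11 = [9, 9, 5, 4, 5].
  S_2 = Σ v_i α_i^2 r_i = 6·9·5 + 10·9·4 + 2·5·1 + 9·4·6 + 6·5·4 = 976 ≡ 8.
  S = (7, 10, 8) ≠ 0, so r is not a codeword (an error is present).
Step 3: locate the error. For a single error e at position i, S_ℓ = v_i·e·α_i^ℓ, so α_err = S_1/S_0.
  S_0^{−1} = 7^{−1} = 8 (mod 11), so α_err = 10·8 = 80 ≡ 3 = α_2. Error position i = 2.
  Consistency check: S_2/S_1 = 8·10 = 80 ≡ 3 = α_err ✓ (single-error assumption holds).
Step 4: error magnitude e = S_0/v_2 = S_0·∏_{j≠2}(α_2 − α_j) = 7·10 = 70 ≡ 4 (mod 11).
Step 5: correct position 2: c_2 = r_2 − e = 4 − 4 ≡ 0 (mod 11). Hence c = [5, 0, 1, 6, 4].
  Check: interpolating c through the α_i gives m(x) = 8 + 1·x (degree < 2) with m(α_i) = c_i for every i, so c is indeed a codeword.


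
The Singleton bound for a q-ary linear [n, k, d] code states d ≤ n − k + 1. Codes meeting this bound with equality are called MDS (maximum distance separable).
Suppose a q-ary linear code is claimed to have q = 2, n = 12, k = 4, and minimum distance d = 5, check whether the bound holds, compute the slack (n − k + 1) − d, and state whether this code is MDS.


Singleton RHS = n − k + 1 = 9, slack = 4, bound satisfied, not MDS.

Singleton bound: d ≤ n − k + 1.
Here n = 12, k = 4, so n − k + 1 = 9.
Given d = 5, check d ≤ 9: YES.
Slack = (n − k + 1) − d = 4.
The code is NOT MDS (slack = 4 > 0).
Description: the claimed parameters are [12, 4, 5]_2; such a code would be non-MDS.


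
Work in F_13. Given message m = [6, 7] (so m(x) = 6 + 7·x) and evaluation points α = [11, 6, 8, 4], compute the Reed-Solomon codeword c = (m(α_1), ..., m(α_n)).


c = [5, 9, 10, 8]

Message polynomial: m(x) = 6 + 7·x (mod 13).
For each evaluation point α_i, compute m(α_i) mod 13:
  α_1 = 11: Horner steps 7 → 5, so m(11) = 5.
  α_2 = 6: Horner steps 7 → 9, so m(6) = 9.
  α_3 = 8: Horner steps 7 → 10, so m(8) = 10.
  α_4 = 4: Horner steps 7 → 8, so m(4) = 8.
Codeword c = [5, 9, 10, 8] ∈ F_13^4.


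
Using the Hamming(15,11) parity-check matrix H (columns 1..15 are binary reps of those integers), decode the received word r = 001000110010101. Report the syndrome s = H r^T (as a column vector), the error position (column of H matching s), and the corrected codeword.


s = (0, 1, 0, 1)^T, error position = 5, corrected codeword c = 001010110010101

Compute s = H r^T mod 2 one row at a time:
  s_1 = 1 + 0 + 0 + 1 + 0 + 1 + 0 + 1 = 4 ≡ 0 (mod 2).
  s_2 = 0 + 0 + 0 + 1 + 0 + 1 + 0 + 1 = 3 ≡ 1 (mod 2).
  s_3 = 0 + 1 + 0 + 1 + 0 + 1 + 0 + 1 = 4 ≡ 0 (mod 2).
  s_4 = 0 + 1 + 0 + 1 + 0 + 1 + 1 + 1 = 5 ≡ 1 (mod 2).
s = (0, 1, 0, 1)^T — this equals column 5 of H (binary 0101), so error is at position 5.
Correct: flip bit 5 of r = 001000110010101 to get c = 001010110010101.


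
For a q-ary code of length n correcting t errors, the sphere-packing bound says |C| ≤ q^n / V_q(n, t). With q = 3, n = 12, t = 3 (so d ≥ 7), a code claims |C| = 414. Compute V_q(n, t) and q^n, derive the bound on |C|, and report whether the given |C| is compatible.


V_q(n, t) = 2049, q^n = 531441, Hamming bound = 259, |C| = 414 > bound (violated).

Step 1: Compute V_q(n, t) = Σ_{j=0}^3 C(n, j) (q−1)^j.
  j = 0: C(12,0)·(2)^0 = 1·1 = 1.
  j = 1: C(12,1)·(2)^1 = 12·2 = 24.
  j = 2: C(12,2)·(2)^2 = 66·4 = 264.
  j = 3: C(12,3)·(2)^3 = 220·8 = 1760.
  V_q(n, t) = 1 + 24 + 264 + 1760 = 2049.
Step 2: q^n = 3^12 = 531441.
Step 3: Hamming bound ⌊q^n / V_q(n,t)⌋ = ⌊531441/2049⌋ = 259.
Step 4: Compare |C| = 414 to 259: violated.
The claimed |C| lies above the Hamming bound, so no 3-ary code of length 12 with d ≥ 7 can have 414 codewords.


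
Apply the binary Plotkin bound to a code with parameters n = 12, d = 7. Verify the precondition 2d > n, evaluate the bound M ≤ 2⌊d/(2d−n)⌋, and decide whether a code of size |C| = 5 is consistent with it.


Plotkin bound M ≤ 6; given |C| = 5 ≤ bound (satisfied).

Check applicability: 2d = 14, n = 12.
2d − n = 2 > 0, so Plotkin applies.
Compute d/(2d−n) = 7/2 ≈ 3.5000.
⌊d/(2d−n)⌋ = 3.
Plotkin bound: M ≤ 2·3 = 6.
Given |C| = 5, check: satisfied.
This |C| is below the Plotkin bound.


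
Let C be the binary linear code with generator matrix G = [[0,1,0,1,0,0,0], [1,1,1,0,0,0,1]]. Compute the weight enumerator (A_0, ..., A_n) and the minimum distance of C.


Weight distribution: A_0 = 1, A_2 = 1, A_4 = 2. Minimum distance d = 2.

Enumerate all 2^2 = 4 messages m ∈ F_2^2.
For each, compute codeword c = mG in F_2^7, then tally its weight.
  m = 00 → c = 0000000, weight = 0.
  m = 10 → c = 0101000, weight = 2.
  m = 01 → c = 1110001, weight = 4.
  m = 11 → c = 1011001, weight = 4.
Tally weights:
  weight 0: 1 codewords.
  weight 2: 1 codewords.
  weight 4: 2 codewords.
Minimum distance d = smallest w > 0 with A_w > 0 = 2.
Sanity: Σ A_w = 4 = 2^2 = 4 ✓.


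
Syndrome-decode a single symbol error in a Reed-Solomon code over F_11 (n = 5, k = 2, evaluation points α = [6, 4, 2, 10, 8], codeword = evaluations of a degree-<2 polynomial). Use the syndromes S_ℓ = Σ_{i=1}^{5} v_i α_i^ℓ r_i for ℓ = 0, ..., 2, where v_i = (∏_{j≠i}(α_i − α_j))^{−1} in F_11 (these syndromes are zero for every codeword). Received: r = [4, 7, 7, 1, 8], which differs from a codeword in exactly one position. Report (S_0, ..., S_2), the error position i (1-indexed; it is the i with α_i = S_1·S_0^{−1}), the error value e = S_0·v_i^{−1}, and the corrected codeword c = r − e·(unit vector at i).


S = (6, 2, 8), error at position 2, error magnitude e = 7, c = [4, 0, 7, 1, 8].

Step 1: column multipliers v_i = (∏_{j≠i}(α_i − α_j))^{−1} mod 11.
  i = 1 (α = 6): (6−4)(6−2)(6−10)(6−8) = 2·4·(−4)·(−2) = 64 ≡ 9, so v_1 = 9^{−1} = 5 (mod 11).
  i = 2 (α = 4): (4−6)(4−2)(4−10)(4−8) = (−2)·2·(−6)·(−4) = −96 ≡ 3, so v_2 = 3^{−1} = 4 (mod 11).
  i = 3 (α = 2): (2−6)(2−4)(2−10)(2−8) = (−4)·(−2)·(−8)·(−6) = 384 ≡ 10, so v_3 = 10^{−1} = 10 (mod 11).
  i = 4 (α = 10): (10−6)(10−4)(10−2)(10−8) = 4·6·8·2 = 384 ≡ 10, so v_4 = 10^{−1} = 10 (mod 11).
  i = 5 (α = 8): (8−6)(8−4)(8−2)(8−10) = 2·4·6·(−2) = −96 ≡ 3, so v_5 = 3^{−1} = 4 (mod 11).
  v = [5, 4, 10, 10, 4].
Step 2: syndromes of r = [4, 7, 7, 1, 8] (all sums mod 11).
  S_0 = Σ v_i r_i = 5·4 + 4·7 + 10·7 + 10·1 + 4·8 = 160 ≡ 6.
  S_1 = Σ v_i α_i r_i = 5·6·4 + 4·4·7 + 10·2·7 + 10·10·1 + 4·8·8 = 728 ≡ 2.
  α_i^2 mod 11 = [3, 5, 4, 1, 9].
  S_2 = Σ v_i α_i^2 r_i = 5·3·4 + 4·5·7 + 10·4·7 + 10·1·1 + 4·9·8 = 778 ≡ 8.
  S = (6, 2, 8) ≠ 0, so r is not a codeword (an error is present).
Step 3: locate the error. For a single error e at position i, S_ℓ = v_i·e·α_i^ℓ, so α_err = S_1/S_0.
  S_0^{−1} = 6^{−1} = 2 (mod 11), so α_err = 2·2 = 4 ≡ 4 = α_2. Error position i = 2.
  Consistency check: S_2/S_1 = 8·6 = 48 ≡ 4 = α_err ✓ (single-error assumption holds).
Step 4: error magnitude e = S_0/v_2 = S_0·∏_{j≠2}(α_2 − α_j) = 6·3 = 18 ≡ 7 (mod 11).
Step 5: correct position 2: c_2 = r_2 − e = 7 − 7 ≡ 0 (mod 11). Hence c = [4, 0, 7, 1, 8].
  Check: interpolating c through the α_i gives m(x) = 3 + 2·x (degree < 2) with m(α_i) = c_i for every i, so c is indeed a codeword.


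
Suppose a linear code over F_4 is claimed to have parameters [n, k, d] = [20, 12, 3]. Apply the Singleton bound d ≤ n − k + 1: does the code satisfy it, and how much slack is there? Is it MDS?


Singleton RHS = n − k + 1 = 9, slack = 6, bound satisfied, not MDS.

Singleton bound: d ≤ n − k + 1.
Here n = 20, k = 12, so n − k + 1 = 9.
Given d = 3, check d ≤ 9: YES.
Slack = (n − k + 1) − d = 6.
The code is NOT MDS (slack = 6 > 0).
Description: the claimed parameters are [20, 12, 3]_4; such a code would be non-MDS.


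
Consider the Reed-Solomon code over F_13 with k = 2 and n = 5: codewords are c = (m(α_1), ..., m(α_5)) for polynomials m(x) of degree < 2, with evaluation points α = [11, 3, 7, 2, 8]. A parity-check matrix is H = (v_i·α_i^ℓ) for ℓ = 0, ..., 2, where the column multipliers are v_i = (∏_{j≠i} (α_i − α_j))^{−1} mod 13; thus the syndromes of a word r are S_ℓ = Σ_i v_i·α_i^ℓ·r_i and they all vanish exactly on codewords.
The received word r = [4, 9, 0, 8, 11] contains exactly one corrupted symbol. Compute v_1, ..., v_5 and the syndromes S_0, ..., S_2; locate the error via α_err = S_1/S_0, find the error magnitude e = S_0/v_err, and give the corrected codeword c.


S = (10, 2, 3), error at position 5, error magnitude e = 10, c = [4, 9, 0, 8, 1].

Step 1: column multipliers v_i = (∏_{j≠i}(α_i − α_j))^{−1} mod 13.
  i = 1 (α = 11): (11−3)(11−7)(11−2)(11−8) = 8·4·9·3 = 864 ≡ 6, so v_1 = 6^{−1} = 11 (mod 13).
  i = 2 (α = 3): (3−11)(3−7)(3−2)(3−8) = (−8)·(−4)·1·(−5) = −160 ≡ 9, so v_2 = 9^{−1} = 3 (mod 13).
  i = 3 (α = 7): (7−11)(7−3)(7−2)(7−8) = (−4)·4·5·(−1) = 80 ≡ 2, so v_3 = 2^{−1} = 7 (mod 13).
  i = 4 (α = 2): (2−11)(2−3)(2−7)(2−8) = (−9)·(−1)·(−5)·(−6) = 270 ≡ 10, so v_4 = 10^{−1} = 4 (mod 13).
  i = 5 (α = 8): (8−11)(8−3)(8−7)(8−2) = (−3)·5·1·6 = −90 ≡ 1, so v_5 = 1^{−1} = 1 (mod 13).
  v = [11, 3, 7, 4, 1].
Step 2: syndromes of r = [4, 9, 0, 8, 11] (all sums mod 13).
  S_0 = Σ v_i r_i = 11·4 + 3·9 + 7·0 + 4·8 + 1·11 = 114 ≡ 10.
  S_1 = Σ v_i α_i r_i = 11·11·4 + 3·3·9 + 7·7·0 + 4·2·8 + 1·8·11 = 717 ≡ 2.
  α_i^2 mod 13 = [4, 9, 10, 4, 12].
  S_2 = Σ v_i α_i^2 r_i = 11·4·4 + 3·9·9 + 7·10·0 + 4·4·8 + 1·12·11 = 679 ≡ 3.
  S = (10, 2, 3) ≠ 0, so r is not a codeword (an error is present).
Step 3: locate the error. For a single error e at position i, S_ℓ = v_i·e·α_i^ℓ, so α_err = S_1/S_0.
  S_0^{−1} = 10^{−1} = 4 (mod 13), so α_err = 2·4 = 8 ≡ 8 = α_5. Error position i = 5.
  Consistency check: S_2/S_1 = 3·7 = 21 ≡ 8 = α_err ✓ (single-error assumption holds).
Step 4: error magnitude e = S_0/v_5 = S_0·∏_{j≠5}(α_5 − α_j) = 10·1 = 10 ≡ 10 (mod 13).
Step 5: correct position 5: c_5 = r_5 − e = 11 − 10 ≡ 1 (mod 13). Hence c = [4, 9, 0, 8, 1].
  Check: interpolating c through the α_i gives m(x) = 6 + 1·x (degree < 2) with m(α_i) = c_i for every i, so c is indeed a codeword.


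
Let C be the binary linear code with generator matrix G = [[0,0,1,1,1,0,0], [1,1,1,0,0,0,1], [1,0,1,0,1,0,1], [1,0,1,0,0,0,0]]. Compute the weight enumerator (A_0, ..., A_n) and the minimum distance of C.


Weight distribution: A_0 = 1, A_2 = 4, A_3 = 6, A_4 = 3, A_5 = 2. Minimum distance d = 2.

Enumerate all 2^4 = 16 messages m ∈ F_2^4.
For each, compute codeword c = mG in F_2^7, then tally its weight.
  m = 0000 → c = 0000000, weight = 0.
  m = 1000 → c = 0011100, weight = 3.
  m = 0100 → c = 1110001, weight = 4.
  m = 1100 → c = 1101101, weight = 5.
  m = 0010 → c = 1010101, weight = 4.
  m = 1010 → c = 1001001, weight = 3.
  m = 0110 → c = 0100100, weight = 2.
  m = 1110 → c = 0111000, weight = 3.
  m = 0001 → c = 1010000, weight = 2.
  m = 1001 → c = 1001100, weight = 3.
  m = 0101 → c = 0100001, weight = 2.
  m = 1101 → c = 0111101, weight = 5.
  m = 0011 → c = 0000101, weight = 2.
  m = 1011 → c = 0011001, weight = 3.
  m = 0111 → c = 1110100, weight = 4.
  m = 1111 → c = 1101000, weight = 3.
Tally weights:
  weight 0: 1 codewords.
  weight 2: 4 codewords.
  weight 3: 6 codewords.
  weight 4: 3 codewords.
  weight 5: 2 codewords.
Minimum distance d = smallest w > 0 with A_w > 0 = 2.
Sanity: Σ A_w = 16 = 2^4 = 16 ✓.


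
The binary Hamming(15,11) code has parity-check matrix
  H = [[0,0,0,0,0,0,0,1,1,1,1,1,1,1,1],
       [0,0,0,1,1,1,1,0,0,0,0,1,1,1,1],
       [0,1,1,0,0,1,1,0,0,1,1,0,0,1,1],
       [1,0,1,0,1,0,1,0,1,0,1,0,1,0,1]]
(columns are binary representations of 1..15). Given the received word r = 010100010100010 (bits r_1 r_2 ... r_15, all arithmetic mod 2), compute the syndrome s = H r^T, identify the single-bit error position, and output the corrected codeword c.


s = (1, 0, 1, 0)^T, error position = 10, corrected codeword c = 010100010000010

Compute s = H r^T mod 2 one row at a time:
  s_1 = 1 + 0 + 1 + 0 + 0 + 0 + 1 + 0 = 3 ≡ 1 (mod 2).
  s_2 = 1 + 0 + 0 + 0 + 0 + 0 + 1 + 0 = 2 ≡ 0 (mod 2).
  s_3 = 1 + 0 + 0 + 0 + 1 + 0 + 1 + 0 = 3 ≡ 1 (mod 2).
  s_4 = 0 + 0 + 0 + 0 + 0 + 0 + 0 + 0 = 0 ≡ 0 (mod 2).
s = (1, 0, 1, 0)^T — this equals column 10 of H (binary 1010), so error is at position 10.
Correct: flip bit 10 of r = 010100010100010 to get c = 010100010000010.


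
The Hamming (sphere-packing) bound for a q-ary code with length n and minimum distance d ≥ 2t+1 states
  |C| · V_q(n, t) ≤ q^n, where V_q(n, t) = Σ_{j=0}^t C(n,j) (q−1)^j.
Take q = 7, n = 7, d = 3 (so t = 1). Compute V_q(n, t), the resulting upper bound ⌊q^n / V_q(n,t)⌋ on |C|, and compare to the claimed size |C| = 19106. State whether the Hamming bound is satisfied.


V_q(n, t) = 43, q^n = 823543, Hamming bound = 19152, |C| = 19106 ≤ bound (satisfied).

Step 1: Compute V_q(n, t) = Σ_{j=0}^1 C(n, j) (q−1)^j.
  j = 0: C(7,0)·(6)^0 = 1·1 = 1.
  j = 1: C(7,1)·(6)^1 = 7·6 = 42.
  V_q(n, t) = 1 + 42 = 43.
Step 2: q^n = 7^7 = 823543.
Step 3: Hamming bound ⌊q^n / V_q(n,t)⌋ = ⌊823543/43⌋ = 19152.
Step 4: Compare |C| = 19106 to 19152: satisfied.
The claimed |C| lies below the Hamming bound.


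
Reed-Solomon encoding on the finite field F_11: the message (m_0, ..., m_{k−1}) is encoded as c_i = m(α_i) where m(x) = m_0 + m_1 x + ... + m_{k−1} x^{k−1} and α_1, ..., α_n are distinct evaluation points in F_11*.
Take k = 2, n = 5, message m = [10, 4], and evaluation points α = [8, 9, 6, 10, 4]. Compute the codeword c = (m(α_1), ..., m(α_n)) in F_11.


c = [9, 2, 1, 6, 4]

Message polynomial: m(x) = 10 + 4·x (mod 11).
For each evaluation point α_i, compute m(α_i) mod 11:
  α_1 = 8: Horner steps 4 → 9, so m(8) = 9.
  α_2 = 9: Horner steps 4 → 2, so m(9) = 2.
  α_3 = 6: Horner steps 4 → 1, so m(6) = 1.
  α_4 = 10: Horner steps 4 → 6, so m(10) = 6.
  α_5 = 4: Horner steps 4 → 4, so m(4) = 4.
Codeword c = [9, 2, 1, 6, 4] ∈ F_11^5.


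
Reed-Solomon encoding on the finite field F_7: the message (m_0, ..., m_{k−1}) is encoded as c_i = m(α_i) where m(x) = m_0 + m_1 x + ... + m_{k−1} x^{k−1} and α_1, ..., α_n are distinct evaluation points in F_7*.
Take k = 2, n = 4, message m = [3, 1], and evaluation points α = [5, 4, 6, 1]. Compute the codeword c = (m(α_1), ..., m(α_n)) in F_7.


c = [1, 0, 2, 4]

Message polynomial: m(x) = 3 + 1·x (mod 7).
For each evaluation point α_i, compute m(α_i) mod 7:
  α_1 = 5: Horner steps 1 → 1, so m(5) = 1.
  α_2 = 4: Horner steps 1 → 0, so m(4) = 0.
  α_3 = 6: Horner steps 1 → 2, so m(6) = 2.
  α_4 = 1: Horner steps 1 → 4, so m(1) = 4.
Codeword c = [1, 0, 2, 4] ∈ F_7^4.


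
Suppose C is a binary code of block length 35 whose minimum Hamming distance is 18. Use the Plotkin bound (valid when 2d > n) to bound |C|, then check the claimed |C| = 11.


Plotkin bound M ≤ 36; given |C| = 11 ≤ bound (satisfied).

Check applicability: 2d = 36, n = 35.
2d − n = 1 > 0, so Plotkin applies.
Compute d/(2d−n) = 18/1 ≈ 18.0000.
⌊d/(2d−n)⌋ = 18.
Plotkin bound: M ≤ 2·18 = 36.
Given |C| = 11, check: satisfied.
This |C| is below the Plotkin bound.


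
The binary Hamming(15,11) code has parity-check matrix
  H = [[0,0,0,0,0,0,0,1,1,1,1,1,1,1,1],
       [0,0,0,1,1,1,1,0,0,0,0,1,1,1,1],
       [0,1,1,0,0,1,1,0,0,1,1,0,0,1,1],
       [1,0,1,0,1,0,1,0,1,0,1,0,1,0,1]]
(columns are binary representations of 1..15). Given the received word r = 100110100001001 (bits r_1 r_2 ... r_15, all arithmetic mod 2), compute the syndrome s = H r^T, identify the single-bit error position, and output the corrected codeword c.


s = (0, 1, 0, 0)^T, error position = 4, corrected codeword c = 100010100001001

Compute s = H r^T mod 2 one row at a time:
  s_1 = 0 + 0 + 0 + 0 + 1 + 0 + 0 + 1 = 2 ≡ 0 (mod 2).
  s_2 = 1 + 1 + 0 + 1 + 1 + 0 + 0 + 1 = 5 ≡ 1 (mod 2).
  s_3 = 0 + 0 + 0 + 1 + 0 + 0 + 0 + 1 = 2 ≡ 0 (mod 2).
  s_4 = 1 + 0 + 1 + 1 + 0 + 0 + 0 + 1 = 4 ≡ 0 (mod 2).
s = (0, 1, 0, 0)^T — this equals column 4 of H (binary 0100), so error is at position 4.
Correct: flip bit 4 of r = 100110100001001 to get c = 100010100001001.


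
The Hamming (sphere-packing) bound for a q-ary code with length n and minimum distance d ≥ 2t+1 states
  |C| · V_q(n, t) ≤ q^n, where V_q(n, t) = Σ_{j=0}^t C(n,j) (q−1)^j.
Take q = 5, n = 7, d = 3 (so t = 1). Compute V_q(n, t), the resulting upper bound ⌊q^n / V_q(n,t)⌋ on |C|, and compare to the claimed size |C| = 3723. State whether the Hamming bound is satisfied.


V_q(n, t) = 29, q^n = 78125, Hamming bound = 2693, |C| = 3723 > bound (violated).

Step 1: Compute V_q(n, t) = Σ_{j=0}^1 C(n, j) (q−1)^j.
  j = 0: C(7,0)·(4)^0 = 1·1 = 1.
  j = 1: C(7,1)·(4)^1 = 7·4 = 28.
  V_q(n, t) = 1 + 28 = 29.
Step 2: q^n = 5^7 = 78125.
Step 3: Hamming bound ⌊q^n / V_q(n,t)⌋ = ⌊78125/29⌋ = 2693.
Step 4: Compare |C| = 3723 to 2693: violated.
The claimed |C| lies above the Hamming bound, so no 5-ary code of length 7 with d ≥ 3 can have 3723 codewords.


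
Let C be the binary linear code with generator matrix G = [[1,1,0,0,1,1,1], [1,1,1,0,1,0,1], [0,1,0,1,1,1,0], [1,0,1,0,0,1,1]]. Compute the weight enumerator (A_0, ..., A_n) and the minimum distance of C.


Weight distribution: A_0 = 1, A_1 = 1, A_2 = 2, A_3 = 4, A_4 = 3, A_5 = 3, A_6 = 2. Minimum distance d = 1.

Enumerate all 2^4 = 16 messages m ∈ F_2^4.
For each, compute codeword c = mG in F_2^7, then tally its weight.
  m = 0000 → c = 0000000, weight = 0.
  m = 1000 → c = 1100111, weight = 5.
  m = 0100 → c = 1110101, weight = 5.
  m = 1100 → c = 0010010, weight = 2.
  m = 0010 → c = 0101110, weight = 4.
  m = 1010 → c = 1001001, weight = 3.
  m = 0110 → c = 1011011, weight = 5.
  m = 1110 → c = 0111100, weight = 4.
  m = 0001 → c = 1010011, weight = 4.
  m = 1001 → c = 0110100, weight = 3.
  m = 0101 → c = 0100110, weight = 3.
  m = 1101 → c = 1000001, weight = 2.
  m = 0011 → c = 1111101, weight = 6.
  m = 1011 → c = 0011010, weight = 3.
  m = 0111 → c = 0001000, weight = 1.
  m = 1111 → c = 1101111, weight = 6.
Tally weights:
  weight 0: 1 codewords.
  weight 1: 1 codewords.
  weight 2: 2 codewords.
  weight 3: 4 codewords.
  weight 4: 3 codewords.
  weight 5: 3 codewords.
  weight 6: 2 codewords.
Minimum distance d = smallest w > 0 with A_w > 0 = 1.
Sanity: Σ A_w = 16 = 2^4 = 16 ✓.


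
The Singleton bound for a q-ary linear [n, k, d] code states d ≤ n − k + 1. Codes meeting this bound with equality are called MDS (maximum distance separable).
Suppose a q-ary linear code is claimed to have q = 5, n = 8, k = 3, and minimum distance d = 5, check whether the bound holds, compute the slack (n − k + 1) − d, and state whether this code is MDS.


Singleton RHS = n − k + 1 = 6, slack = 1, bound satisfied, not MDS.

Singleton bound: d ≤ n − k + 1.
Here n = 8, k = 3, so n − k + 1 = 6.
Given d = 5, check d ≤ 6: YES.
Slack = (n − k + 1) − d = 1.
The code is NOT MDS (slack = 1 > 0).
Description: the claimed parameters are [8, 3, 5]_5; such a code would be non-MDS.


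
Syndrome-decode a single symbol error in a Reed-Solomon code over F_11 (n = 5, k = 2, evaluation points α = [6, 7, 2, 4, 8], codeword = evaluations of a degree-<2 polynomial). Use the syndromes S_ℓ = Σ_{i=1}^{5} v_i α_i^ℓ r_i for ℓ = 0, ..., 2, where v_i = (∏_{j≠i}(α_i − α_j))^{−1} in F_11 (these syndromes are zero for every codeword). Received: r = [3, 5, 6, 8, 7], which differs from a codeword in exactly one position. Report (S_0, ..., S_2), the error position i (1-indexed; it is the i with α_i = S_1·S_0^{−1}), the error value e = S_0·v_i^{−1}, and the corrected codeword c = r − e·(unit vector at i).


S = (6, 2, 8), error at position 4, error magnitude e = 9, c = [3, 5, 6, 10, 7].

Step 1: column multipliers v_i = (∏_{j≠i}(α_i − α_j))^{−1} mod 11.
  i = 1 (α = 6): (6−7)(6−2)(6−4)(6−8) = (−1)·4·2·(−2) = 16 ≡ 5, so v_1 = 5^{−1} = 9 (mod 11).
  i = 2 (α = 7): (7−6)(7−2)(7−4)(7−8) = 1·5·3·(−1) = −15 ≡ 7, so v_2 = 7^{−1} = 8 (mod 11).
  i = 3 (α = 2): (2−6)(2−7)(2−4)(2−8) = (−4)·(−5)·(−2)·(−6) = 240 ≡ 9, so v_3 = 9^{−1} = 5 (mod 11).
  i = 4 (α = 4): (4−6)(4−7)(4−2)(4−8) = (−2)·(−3)·2·(−4) = −48 ≡ 7, so v_4 = 7^{−1} = 8 (mod 11).
  i = 5 (α = 8): (8−6)(8−7)(8−2)(8−4) = 2·1·6·4 = 48 ≡ 4, so v_5 = 4^{−1} = 3 (mod 11).
  v = [9, 8, 5, 8, 3].
Step 2: syndromes of r = [3, 5, 6, 8, 7] (all sums mod 11).
  S_0 = Σ v_i r_i = 9·3 + 8·5 + 5·6 + 8·8 + 3·7 = 182 ≡ 6.
  S_1 = Σ v_i α_i r_i = 9·6·3 + 8·7·5 + 5·2·6 + 8·4·8 + 3·8·7 = 926 ≡ 2.
  α_i^2 mod 11 = [3, 5, 4, 5, 9].
  S_2 = Σ v_i α_i^2 r_i = 9·3·3 + 8·5·5 + 5·4·6 + 8·5·8 + 3·9·7 = 910 ≡ 8.
  S = (6, 2, 8) ≠ 0, so r is not a codeword (an error is present).
Step 3: locate the error. For a single error e at position i, S_ℓ = v_i·e·α_i^ℓ, so α_err = S_1/S_0.
  S_0^{−1} = 6^{−1} = 2 (mod 11), so α_err = 2·2 = 4 ≡ 4 = α_4. Error position i = 4.
  Consistency check: S_2/S_1 = 8·6 = 48 ≡ 4 = α_err ✓ (single-error assumption holds).
Step 4: error magnitude e = S_0/v_4 = S_0·∏_{j≠4}(α_4 − α_j) = 6·7 = 42 ≡ 9 (mod 11).
Step 5: correct position 4: c_4 = r_4 − e = 8 − 9 ≡ 10 (mod 11). Hence c = [3, 5, 6, 10, 7].
  Check: interpolating c through the α_i gives m(x) = 2 + 2·x (degree < 2) with m(α_i) = c_i for every i, so c is indeed a codeword.
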